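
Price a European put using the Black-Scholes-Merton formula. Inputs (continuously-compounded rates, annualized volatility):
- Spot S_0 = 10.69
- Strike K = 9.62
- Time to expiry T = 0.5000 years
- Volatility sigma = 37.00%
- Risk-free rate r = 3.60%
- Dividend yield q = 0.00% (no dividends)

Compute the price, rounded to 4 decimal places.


d1 = (ln(S/K) + (r - q + 0.5*sigma^2) * T) / (sigma * sqrt(T)) = 0.60272047
d2 = d1 - sigma * sqrt(T) = 0.34109096
exp(-rT) = 0.98216103; exp(-qT) = 1.00000000
P = K * exp(-rT) * N(-d2) - S_0 * exp(-qT) * N(-d1)
N(-d1) = 0.27334733; N(-d2) = 0.36651755
P = 9.6200 * 0.98216103 * 0.36651755 - 10.6900 * 1.00000000 * 0.27334733 = 0.5409

Answer: Price = 0.5409


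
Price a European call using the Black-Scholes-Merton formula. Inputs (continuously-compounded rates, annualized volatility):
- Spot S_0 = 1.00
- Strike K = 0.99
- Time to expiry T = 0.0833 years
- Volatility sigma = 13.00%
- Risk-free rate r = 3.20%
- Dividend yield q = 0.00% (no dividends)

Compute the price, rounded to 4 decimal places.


Answer: Price = 0.0220

Derivation:
d1 = (ln(S/K) + (r - q + 0.5*sigma^2) * T) / (sigma * sqrt(T)) = 0.35766864
d2 = d1 - sigma * sqrt(T) = 0.32014838
exp(-rT) = 0.99733795; exp(-qT) = 1.00000000
C = S_0 * exp(-qT) * N(d1) - K * exp(-rT) * N(d2)
N(d1) = 0.63970435; N(d2) = 0.62557207
C = 1.0000 * 1.00000000 * 0.63970435 - 0.9900 * 0.99733795 * 0.62557207 = 0.0220


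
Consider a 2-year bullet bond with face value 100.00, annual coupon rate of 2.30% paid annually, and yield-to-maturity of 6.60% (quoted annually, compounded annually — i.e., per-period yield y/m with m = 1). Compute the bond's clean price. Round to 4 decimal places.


Answer: Price = 92.1822

Derivation:
Coupon per period c = face * coupon_rate / m = 2.300000
Periods per year m = 1; per-period yield y/m = 0.066000
Number of cashflows N = 2
Cashflows (t years, CF_t, discount factor 1/(1+y/m)^(m*t), PV):
  t = 1.0000: CF_t = 2.300000, DF = 0.938086, PV = 2.157598
  t = 2.0000: CF_t = 102.300000, DF = 0.880006, PV = 90.024605
Price P = sum_t PV_t = 92.182203


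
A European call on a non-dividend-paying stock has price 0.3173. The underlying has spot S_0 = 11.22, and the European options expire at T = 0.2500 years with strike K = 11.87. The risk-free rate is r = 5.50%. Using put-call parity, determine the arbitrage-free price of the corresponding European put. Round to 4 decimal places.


Put-call parity: C - P = S_0 * exp(-qT) - K * exp(-rT).
S_0 * exp(-qT) = 11.2200 * 1.00000000 = 11.22000000
K * exp(-rT) = 11.8700 * 0.98634410 = 11.70790446
P = C - S*exp(-qT) + K*exp(-rT)
P = 0.3173 - 11.22000000 + 11.70790446 = 0.8052

Answer: Put price = 0.8052


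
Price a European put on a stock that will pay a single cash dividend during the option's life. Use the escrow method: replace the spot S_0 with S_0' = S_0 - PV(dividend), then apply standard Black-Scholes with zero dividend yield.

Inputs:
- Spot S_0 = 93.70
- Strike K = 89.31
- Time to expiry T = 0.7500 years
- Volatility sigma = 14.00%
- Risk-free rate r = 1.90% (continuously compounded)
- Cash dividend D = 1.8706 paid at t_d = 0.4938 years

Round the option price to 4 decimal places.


Answer: Price = 2.7088

Derivation:
PV(D) = D * exp(-r * t_d) = 1.8706 * 0.99066168 = 1.85313173
S_0' = S_0 - PV(D) = 93.7000 - 1.85313173 = 91.84686827
d1 = (ln(S_0'/K) + (r + sigma^2/2)*T) / (sigma*sqrt(T)) = 0.40917021
d2 = d1 - sigma*sqrt(T) = 0.28792665
exp(-rT) = 0.98585105
N(-d1) = 0.34120738; N(-d2) = 0.38670144
P = K * exp(-rT) * N(-d2) - S_0' * N(-d1) = 89.3100 * 0.98585105 * 0.38670144 - 91.84686827 * 0.34120738 = 2.7088


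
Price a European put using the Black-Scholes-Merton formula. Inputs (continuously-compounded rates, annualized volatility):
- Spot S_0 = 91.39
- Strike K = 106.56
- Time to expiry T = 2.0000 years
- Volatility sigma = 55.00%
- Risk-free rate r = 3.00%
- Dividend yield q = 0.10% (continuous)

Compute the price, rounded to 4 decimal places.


Answer: Price = 33.7698

Derivation:
d1 = (ln(S/K) + (r - q + 0.5*sigma^2) * T) / (sigma * sqrt(T)) = 0.26603653
d2 = d1 - sigma * sqrt(T) = -0.51178093
exp(-rT) = 0.94176453; exp(-qT) = 0.99800200
P = K * exp(-rT) * N(-d2) - S_0 * exp(-qT) * N(-d1)
N(-d1) = 0.39510554; N(-d2) = 0.69559783
P = 106.5600 * 0.94176453 * 0.69559783 - 91.3900 * 0.99800200 * 0.39510554 = 33.7698


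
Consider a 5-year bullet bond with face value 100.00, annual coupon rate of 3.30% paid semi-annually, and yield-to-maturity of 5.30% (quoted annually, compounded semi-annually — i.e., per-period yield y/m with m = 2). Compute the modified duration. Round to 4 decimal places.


Coupon per period c = face * coupon_rate / m = 1.650000
Periods per year m = 2; per-period yield y/m = 0.026500
Number of cashflows N = 10
Cashflows (t years, CF_t, discount factor 1/(1+y/m)^(m*t), PV):
  t = 0.5000: CF_t = 1.650000, DF = 0.974184, PV = 1.607404
  t = 1.0000: CF_t = 1.650000, DF = 0.949035, PV = 1.565907
  t = 1.5000: CF_t = 1.650000, DF = 0.924535, PV = 1.525482
  t = 2.0000: CF_t = 1.650000, DF = 0.900667, PV = 1.486100
  t = 2.5000: CF_t = 1.650000, DF = 0.877415, PV = 1.447735
  t = 3.0000: CF_t = 1.650000, DF = 0.854764, PV = 1.410361
  t = 3.5000: CF_t = 1.650000, DF = 0.832698, PV = 1.373951
  t = 4.0000: CF_t = 1.650000, DF = 0.811201, PV = 1.338481
  t = 4.5000: CF_t = 1.650000, DF = 0.790259, PV = 1.303927
  t = 5.0000: CF_t = 101.650000, DF = 0.769858, PV = 78.256036
Price P = sum_t PV_t = 91.315385
First compute Macaulay numerator sum_t t * PV_t:
  t * PV_t at t = 0.5000: 0.803702
  t * PV_t at t = 1.0000: 1.565907
  t * PV_t at t = 1.5000: 2.288223
  t * PV_t at t = 2.0000: 2.972201
  t * PV_t at t = 2.5000: 3.619338
  t * PV_t at t = 3.0000: 4.231082
  t * PV_t at t = 3.5000: 4.808829
  t * PV_t at t = 4.0000: 5.353925
  t * PV_t at t = 4.5000: 5.867673
  t * PV_t at t = 5.0000: 391.280181
Macaulay duration D = 422.791061 / 91.315385 = 4.630009
Modified duration = D / (1 + y/m) = 4.630009 / (1 + 0.026500) = 4.510481

Answer: Modified duration = 4.5105


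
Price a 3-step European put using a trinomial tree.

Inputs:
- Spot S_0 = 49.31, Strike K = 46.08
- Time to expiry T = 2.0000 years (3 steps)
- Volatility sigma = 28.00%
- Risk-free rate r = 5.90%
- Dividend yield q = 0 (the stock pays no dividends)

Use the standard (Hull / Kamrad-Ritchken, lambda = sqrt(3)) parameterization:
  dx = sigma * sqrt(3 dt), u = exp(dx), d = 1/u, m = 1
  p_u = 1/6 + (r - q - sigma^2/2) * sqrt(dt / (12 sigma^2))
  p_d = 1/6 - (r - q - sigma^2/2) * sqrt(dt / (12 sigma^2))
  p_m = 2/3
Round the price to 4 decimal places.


dt = T/N = 0.666667; dx = sigma*sqrt(3*dt) = 0.395980
u = exp(dx) = 1.485839; d = 1/u = 0.673020
p_u = 0.183334, p_m = 0.666667, p_d = 0.149999
Discount per step: exp(-r*dt) = 0.961430
Stock lattice S(k, j) with j the centered position index:
  k=0: S(0,+0) = 49.3100
  k=1: S(1,-1) = 33.1866; S(1,+0) = 49.3100; S(1,+1) = 73.2667
  k=2: S(2,-2) = 22.3353; S(2,-1) = 33.1866; S(2,+0) = 49.3100; S(2,+1) = 73.2667; S(2,+2) = 108.8626
  k=3: S(3,-3) = 15.0321; S(3,-2) = 22.3353; S(3,-1) = 33.1866; S(3,+0) = 49.3100; S(3,+1) = 73.2667; S(3,+2) = 108.8626; S(3,+3) = 161.7523
Terminal payoffs V(N, j) = max(K - S_T, 0):
  V(3,-3) = 31.047906; V(3,-2) = 23.744724; V(3,-1) = 12.893369; V(3,+0) = 0.000000; V(3,+1) = 0.000000; V(3,+2) = 0.000000; V(3,+3) = 0.000000
Backward induction: V(k, j) = exp(-r*dt) * [p_u * V(k+1, j+1) + p_m * V(k+1, j) + p_d * V(k+1, j-1)]
  V(2,-2) = exp(-r*dt) * [p_u*12.893369 + p_m*23.744724 + p_d*31.047906] = 21.969421
  V(2,-1) = exp(-r*dt) * [p_u*0.000000 + p_m*12.893369 + p_d*23.744724] = 11.688364
  V(2,+0) = exp(-r*dt) * [p_u*0.000000 + p_m*0.000000 + p_d*12.893369] = 1.859401
  V(2,+1) = exp(-r*dt) * [p_u*0.000000 + p_m*0.000000 + p_d*0.000000] = 0.000000
  V(2,+2) = exp(-r*dt) * [p_u*0.000000 + p_m*0.000000 + p_d*0.000000] = 0.000000
  V(1,-1) = exp(-r*dt) * [p_u*1.859401 + p_m*11.688364 + p_d*21.969421] = 10.987733
  V(1,+0) = exp(-r*dt) * [p_u*0.000000 + p_m*1.859401 + p_d*11.688364] = 2.877412
  V(1,+1) = exp(-r*dt) * [p_u*0.000000 + p_m*0.000000 + p_d*1.859401] = 0.268151
  V(0,+0) = exp(-r*dt) * [p_u*0.268151 + p_m*2.877412 + p_d*10.987733] = 3.476134

Answer: Price = V(0,0) = 3.4761


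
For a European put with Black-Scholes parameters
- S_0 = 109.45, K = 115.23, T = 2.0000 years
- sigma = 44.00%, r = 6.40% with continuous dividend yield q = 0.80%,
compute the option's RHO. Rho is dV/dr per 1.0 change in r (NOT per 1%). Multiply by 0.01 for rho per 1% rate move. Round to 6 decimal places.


Answer: Rho = -118.552866

Derivation:
d1 = 0.4084147410; d2 = -0.2138392265
phi(d1) = 0.3670196708; exp(-qT) = 0.9841273201; exp(-rT) = 0.8798533791
N(-d2) = 0.5846637829
Rho = -K*T*exp(-rT)*N(-d2) = -115.2300 * 2.0000 * 0.8798533791 * 0.5846637829 = -118.552866


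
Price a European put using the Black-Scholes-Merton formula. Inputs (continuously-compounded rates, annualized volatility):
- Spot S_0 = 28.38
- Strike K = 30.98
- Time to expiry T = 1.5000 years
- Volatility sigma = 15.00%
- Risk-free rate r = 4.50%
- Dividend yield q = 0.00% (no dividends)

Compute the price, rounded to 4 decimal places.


Answer: Price = 2.3997

Derivation:
d1 = (ln(S/K) + (r - q + 0.5*sigma^2) * T) / (sigma * sqrt(T)) = -0.01786583
d2 = d1 - sigma * sqrt(T) = -0.20157756
exp(-rT) = 0.93472772; exp(-qT) = 1.00000000
P = K * exp(-rT) * N(-d2) - S_0 * exp(-qT) * N(-d1)
N(-d1) = 0.50712706; N(-d2) = 0.57987651
P = 30.9800 * 0.93472772 * 0.57987651 - 28.3800 * 1.00000000 * 0.50712706 = 2.3997


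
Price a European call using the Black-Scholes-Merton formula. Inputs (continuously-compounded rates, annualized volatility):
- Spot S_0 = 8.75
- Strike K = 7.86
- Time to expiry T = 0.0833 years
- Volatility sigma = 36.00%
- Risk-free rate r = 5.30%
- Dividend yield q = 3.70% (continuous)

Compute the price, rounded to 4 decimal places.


Answer: Price = 0.9632

Derivation:
d1 = (ln(S/K) + (r - q + 0.5*sigma^2) * T) / (sigma * sqrt(T)) = 1.09716316
d2 = d1 - sigma * sqrt(T) = 0.99326090
exp(-rT) = 0.99559483; exp(-qT) = 0.99692264
C = S_0 * exp(-qT) * N(d1) - K * exp(-rT) * N(d2)
N(d1) = 0.86371496; N(d2) = 0.83970859
C = 8.7500 * 0.99692264 * 0.86371496 - 7.8600 * 0.99559483 * 0.83970859 = 0.9632


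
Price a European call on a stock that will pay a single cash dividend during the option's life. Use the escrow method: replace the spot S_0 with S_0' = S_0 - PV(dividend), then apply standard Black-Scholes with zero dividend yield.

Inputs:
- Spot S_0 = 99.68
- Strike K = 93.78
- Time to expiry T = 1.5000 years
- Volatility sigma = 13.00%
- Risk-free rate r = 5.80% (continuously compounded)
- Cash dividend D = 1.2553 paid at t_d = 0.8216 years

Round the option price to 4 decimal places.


Answer: Price = 14.1143

Derivation:
PV(D) = D * exp(-r * t_d) = 1.2553 * 0.95346477 = 1.19688433
S_0' = S_0 - PV(D) = 99.6800 - 1.19688433 = 98.48311567
d1 = (ln(S_0'/K) + (r + sigma^2/2)*T) / (sigma*sqrt(T)) = 0.93337182
d2 = d1 - sigma*sqrt(T) = 0.77415499
exp(-rT) = 0.91667710
N(d1) = 0.82468599; N(d2) = 0.78058043
C = S_0' * N(d1) - K * exp(-rT) * N(d2) = 98.48311567 * 0.82468599 - 93.7800 * 0.91667710 * 0.78058043 = 14.1143


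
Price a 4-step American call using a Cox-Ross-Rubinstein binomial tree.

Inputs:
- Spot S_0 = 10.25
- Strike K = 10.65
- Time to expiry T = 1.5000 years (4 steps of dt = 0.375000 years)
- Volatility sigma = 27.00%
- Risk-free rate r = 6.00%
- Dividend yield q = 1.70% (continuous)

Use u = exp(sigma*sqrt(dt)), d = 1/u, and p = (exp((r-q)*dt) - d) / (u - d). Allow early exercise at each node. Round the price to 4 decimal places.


Answer: Price = V(0,0) = 1.4110

Derivation:
dt = T/N = 0.375000
u = exp(sigma*sqrt(dt)) = 1.179795; d = 1/u = 0.847605
p = (exp((r-q)*dt) - d) / (u - d) = 0.507694
Discount per step: exp(-r*dt) = 0.977751
Stock lattice S(k, i) with i counting down-moves:
  k=0: S(0,0) = 10.2500
  k=1: S(1,0) = 12.0929; S(1,1) = 8.6880
  k=2: S(2,0) = 14.2671; S(2,1) = 10.2500; S(2,2) = 7.3640
  k=3: S(3,0) = 16.8323; S(3,1) = 12.0929; S(3,2) = 8.6880; S(3,3) = 6.2417
  k=4: S(4,0) = 19.8587; S(4,1) = 14.2671; S(4,2) = 10.2500; S(4,3) = 7.3640; S(4,4) = 5.2905
Terminal payoffs V(N, i) = max(S_T - K, 0):
  V(4,0) = 9.208655; V(4,1) = 3.617138; V(4,2) = 0.000000; V(4,3) = 0.000000; V(4,4) = 0.000000
Backward induction: V(k, i) = exp(-r*dt) * [p * V(k+1, i) + (1-p) * V(k+1, i+1)]; then take max(V_cont, immediate exercise) for American.
  V(3,0) = exp(-r*dt) * [p*9.208655 + (1-p)*3.617138] = 6.312280; exercise = 6.182295; V(3,0) = max -> 6.312280
  V(3,1) = exp(-r*dt) * [p*3.617138 + (1-p)*0.000000] = 1.795541; exercise = 1.442897; V(3,1) = max -> 1.795541
  V(3,2) = exp(-r*dt) * [p*0.000000 + (1-p)*0.000000] = 0.000000; exercise = 0.000000; V(3,2) = max -> 0.000000
  V(3,3) = exp(-r*dt) * [p*0.000000 + (1-p)*0.000000] = 0.000000; exercise = 0.000000; V(3,3) = max -> 0.000000
  V(2,0) = exp(-r*dt) * [p*6.312280 + (1-p)*1.795541] = 3.997693; exercise = 3.617138; V(2,0) = max -> 3.997693
  V(2,1) = exp(-r*dt) * [p*1.795541 + (1-p)*0.000000] = 0.891303; exercise = 0.000000; V(2,1) = max -> 0.891303
  V(2,2) = exp(-r*dt) * [p*0.000000 + (1-p)*0.000000] = 0.000000; exercise = 0.000000; V(2,2) = max -> 0.000000
  V(1,0) = exp(-r*dt) * [p*3.997693 + (1-p)*0.891303] = 2.413479; exercise = 1.442897; V(1,0) = max -> 2.413479
  V(1,1) = exp(-r*dt) * [p*0.891303 + (1-p)*0.000000] = 0.442441; exercise = 0.000000; V(1,1) = max -> 0.442441
  V(0,0) = exp(-r*dt) * [p*2.413479 + (1-p)*0.442441] = 1.411017; exercise = 0.000000; V(0,0) = max -> 1.411017


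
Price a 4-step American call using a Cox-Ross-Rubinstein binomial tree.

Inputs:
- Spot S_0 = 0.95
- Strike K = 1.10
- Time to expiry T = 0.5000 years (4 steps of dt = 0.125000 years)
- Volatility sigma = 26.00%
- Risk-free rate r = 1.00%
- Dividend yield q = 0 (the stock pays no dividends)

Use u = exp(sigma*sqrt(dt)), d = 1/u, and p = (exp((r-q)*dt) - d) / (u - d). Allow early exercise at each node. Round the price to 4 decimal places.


Answer: Price = V(0,0) = 0.0246

Derivation:
dt = T/N = 0.125000
u = exp(sigma*sqrt(dt)) = 1.096281; d = 1/u = 0.912175
p = (exp((r-q)*dt) - d) / (u - d) = 0.483829
Discount per step: exp(-r*dt) = 0.998751
Stock lattice S(k, i) with i counting down-moves:
  k=0: S(0,0) = 0.9500
  k=1: S(1,0) = 1.0415; S(1,1) = 0.8666
  k=2: S(2,0) = 1.1417; S(2,1) = 0.9500; S(2,2) = 0.7905
  k=3: S(3,0) = 1.2517; S(3,1) = 1.0415; S(3,2) = 0.8666; S(3,3) = 0.7210
  k=4: S(4,0) = 1.3722; S(4,1) = 1.1417; S(4,2) = 0.9500; S(4,3) = 0.7905; S(4,4) = 0.6577
Terminal payoffs V(N, i) = max(S_T - K, 0):
  V(4,0) = 0.272182; V(4,1) = 0.041741; V(4,2) = 0.000000; V(4,3) = 0.000000; V(4,4) = 0.000000
Backward induction: V(k, i) = exp(-r*dt) * [p * V(k+1, i) + (1-p) * V(k+1, i+1)]; then take max(V_cont, immediate exercise) for American.
  V(3,0) = exp(-r*dt) * [p*0.272182 + (1-p)*0.041741] = 0.153044; exercise = 0.151670; V(3,0) = max -> 0.153044
  V(3,1) = exp(-r*dt) * [p*0.041741 + (1-p)*0.000000] = 0.020170; exercise = 0.000000; V(3,1) = max -> 0.020170
  V(3,2) = exp(-r*dt) * [p*0.000000 + (1-p)*0.000000] = 0.000000; exercise = 0.000000; V(3,2) = max -> 0.000000
  V(3,3) = exp(-r*dt) * [p*0.000000 + (1-p)*0.000000] = 0.000000; exercise = 0.000000; V(3,3) = max -> 0.000000
  V(2,0) = exp(-r*dt) * [p*0.153044 + (1-p)*0.020170] = 0.084353; exercise = 0.041741; V(2,0) = max -> 0.084353
  V(2,1) = exp(-r*dt) * [p*0.020170 + (1-p)*0.000000] = 0.009747; exercise = 0.000000; V(2,1) = max -> 0.009747
  V(2,2) = exp(-r*dt) * [p*0.000000 + (1-p)*0.000000] = 0.000000; exercise = 0.000000; V(2,2) = max -> 0.000000
  V(1,0) = exp(-r*dt) * [p*0.084353 + (1-p)*0.009747] = 0.045786; exercise = 0.000000; V(1,0) = max -> 0.045786
  V(1,1) = exp(-r*dt) * [p*0.009747 + (1-p)*0.000000] = 0.004710; exercise = 0.000000; V(1,1) = max -> 0.004710
  V(0,0) = exp(-r*dt) * [p*0.045786 + (1-p)*0.004710] = 0.024553; exercise = 0.000000; V(0,0) = max -> 0.024553


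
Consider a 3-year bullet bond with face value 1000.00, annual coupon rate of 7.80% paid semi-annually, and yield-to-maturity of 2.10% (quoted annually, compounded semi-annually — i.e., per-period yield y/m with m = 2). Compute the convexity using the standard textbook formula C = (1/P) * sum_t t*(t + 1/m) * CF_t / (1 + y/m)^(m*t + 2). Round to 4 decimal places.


Answer: Convexity = 9.1648

Derivation:
Coupon per period c = face * coupon_rate / m = 39.000000
Periods per year m = 2; per-period yield y/m = 0.010500
Number of cashflows N = 6
Cashflows (t years, CF_t, discount factor 1/(1+y/m)^(m*t), PV):
  t = 0.5000: CF_t = 39.000000, DF = 0.989609, PV = 38.594755
  t = 1.0000: CF_t = 39.000000, DF = 0.979326, PV = 38.193721
  t = 1.5000: CF_t = 39.000000, DF = 0.969150, PV = 37.796854
  t = 2.0000: CF_t = 39.000000, DF = 0.959080, PV = 37.404111
  t = 2.5000: CF_t = 39.000000, DF = 0.949114, PV = 37.015449
  t = 3.0000: CF_t = 1039.000000, DF = 0.939252, PV = 975.882748
Price P = sum_t PV_t = 1164.887638
Convexity numerator sum_t t*(t + 1/m) * CF_t / (1+y/m)^(m*t + 2):
  t = 0.5000: term = 18.898427
  t = 1.0000: term = 56.106166
  t = 1.5000: term = 111.046346
  t = 2.0000: term = 183.154125
  t = 2.5000: term = 271.876484
  t = 3.0000: term = 10034.928994
Convexity = (1/P) * sum = 10676.010543 / 1164.887638 = 9.164841


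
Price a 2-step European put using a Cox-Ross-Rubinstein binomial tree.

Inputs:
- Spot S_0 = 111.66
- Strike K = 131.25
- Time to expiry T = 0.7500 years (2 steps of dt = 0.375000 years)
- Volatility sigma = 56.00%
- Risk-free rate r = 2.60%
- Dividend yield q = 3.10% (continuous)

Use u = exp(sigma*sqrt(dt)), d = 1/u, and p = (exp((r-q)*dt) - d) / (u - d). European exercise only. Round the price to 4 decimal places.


Answer: Price = V(0,0) = 34.7088

Derivation:
dt = T/N = 0.375000
u = exp(sigma*sqrt(dt)) = 1.409068; d = 1/u = 0.709689
p = (exp((r-q)*dt) - d) / (u - d) = 0.412420
Discount per step: exp(-r*dt) = 0.990297
Stock lattice S(k, i) with i counting down-moves:
  k=0: S(0,0) = 111.6600
  k=1: S(1,0) = 157.3365; S(1,1) = 79.2439
  k=2: S(2,0) = 221.6979; S(2,1) = 111.6600; S(2,2) = 56.2385
Terminal payoffs V(N, i) = max(K - S_T, 0):
  V(2,0) = 0.000000; V(2,1) = 19.590000; V(2,2) = 75.011509
Backward induction: V(k, i) = exp(-r*dt) * [p * V(k+1, i) + (1-p) * V(k+1, i+1)].
  V(1,0) = exp(-r*dt) * [p*0.000000 + (1-p)*19.590000] = 11.399012
  V(1,1) = exp(-r*dt) * [p*19.590000 + (1-p)*75.011509] = 51.648543
  V(0,0) = exp(-r*dt) * [p*11.399012 + (1-p)*51.648543] = 34.708773


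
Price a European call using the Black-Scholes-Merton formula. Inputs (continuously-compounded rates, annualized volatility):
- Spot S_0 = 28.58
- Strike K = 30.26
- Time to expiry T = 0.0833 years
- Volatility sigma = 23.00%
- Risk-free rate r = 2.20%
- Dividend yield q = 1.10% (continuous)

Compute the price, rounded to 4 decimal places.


d1 = (ln(S/K) + (r - q + 0.5*sigma^2) * T) / (sigma * sqrt(T)) = -0.81347278
d2 = d1 - sigma * sqrt(T) = -0.87985479
exp(-rT) = 0.99816908; exp(-qT) = 0.99908412
C = S_0 * exp(-qT) * N(d1) - K * exp(-rT) * N(d2)
N(d1) = 0.20797352; N(d2) = 0.18946899
C = 28.5800 * 0.99908412 * 0.20797352 - 30.2600 * 0.99816908 * 0.18946899 = 0.2156

Answer: Price = 0.2156


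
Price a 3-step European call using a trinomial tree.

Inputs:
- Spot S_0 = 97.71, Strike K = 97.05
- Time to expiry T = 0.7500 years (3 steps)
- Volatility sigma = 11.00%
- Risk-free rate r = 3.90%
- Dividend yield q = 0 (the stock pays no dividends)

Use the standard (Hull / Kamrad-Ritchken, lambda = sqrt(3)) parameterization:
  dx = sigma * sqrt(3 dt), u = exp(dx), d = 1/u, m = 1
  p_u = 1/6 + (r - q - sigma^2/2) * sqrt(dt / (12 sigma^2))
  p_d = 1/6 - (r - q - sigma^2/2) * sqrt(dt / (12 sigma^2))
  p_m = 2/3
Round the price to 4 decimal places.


Answer: Price = V(0,0) = 5.3631

Derivation:
dt = T/N = 0.250000; dx = sigma*sqrt(3*dt) = 0.095263
u = exp(dx) = 1.099948; d = 1/u = 0.909134
p_u = 0.209902, p_m = 0.666667, p_d = 0.123431
Discount per step: exp(-r*dt) = 0.990297
Stock lattice S(k, j) with j the centered position index:
  k=0: S(0,+0) = 97.7100
  k=1: S(1,-1) = 88.8315; S(1,+0) = 97.7100; S(1,+1) = 107.4759
  k=2: S(2,-2) = 80.7597; S(2,-1) = 88.8315; S(2,+0) = 97.7100; S(2,+1) = 107.4759; S(2,+2) = 118.2179
  k=3: S(3,-3) = 73.4214; S(3,-2) = 80.7597; S(3,-1) = 88.8315; S(3,+0) = 97.7100; S(3,+1) = 107.4759; S(3,+2) = 118.2179; S(3,+3) = 130.0335
Terminal payoffs V(N, j) = max(S_T - K, 0):
  V(3,-3) = 0.000000; V(3,-2) = 0.000000; V(3,-1) = 0.000000; V(3,+0) = 0.660000; V(3,+1) = 10.425907; V(3,+2) = 21.167896; V(3,+3) = 32.983524
Backward induction: V(k, j) = exp(-r*dt) * [p_u * V(k+1, j+1) + p_m * V(k+1, j) + p_d * V(k+1, j-1)]
  V(2,-2) = exp(-r*dt) * [p_u*0.000000 + p_m*0.000000 + p_d*0.000000] = 0.000000
  V(2,-1) = exp(-r*dt) * [p_u*0.660000 + p_m*0.000000 + p_d*0.000000] = 0.137191
  V(2,+0) = exp(-r*dt) * [p_u*10.425907 + p_m*0.660000 + p_d*0.000000] = 2.602920
  V(2,+1) = exp(-r*dt) * [p_u*21.167896 + p_m*10.425907 + p_d*0.660000] = 11.363920
  V(2,+2) = exp(-r*dt) * [p_u*32.983524 + p_m*21.167896 + p_d*10.425907] = 22.105546
  V(1,-1) = exp(-r*dt) * [p_u*2.602920 + p_m*0.137191 + p_d*0.000000] = 0.631631
  V(1,+0) = exp(-r*dt) * [p_u*11.363920 + p_m*2.602920 + p_d*0.137191] = 4.097382
  V(1,+1) = exp(-r*dt) * [p_u*22.105546 + p_m*11.363920 + p_d*2.602920] = 12.415589
  V(0,+0) = exp(-r*dt) * [p_u*12.415589 + p_m*4.097382 + p_d*0.631631] = 5.363066


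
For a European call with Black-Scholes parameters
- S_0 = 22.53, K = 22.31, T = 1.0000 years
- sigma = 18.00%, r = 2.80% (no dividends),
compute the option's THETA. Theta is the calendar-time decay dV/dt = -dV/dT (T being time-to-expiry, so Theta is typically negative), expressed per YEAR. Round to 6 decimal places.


d1 = 0.3000708111; d2 = 0.1200708111
phi(d1) = 0.3813797126; exp(-qT) = 1.0000000000; exp(-rT) = 0.9723883668
Theta = -S*exp(-qT)*phi(d1)*sigma/(2*sqrt(T)) - r*K*exp(-rT)*N(d2) + q*S*exp(-qT)*N(d1)
N(d1) = 0.6179384284; N(d2) = 0.5477864728; sqrt(T) = 1.0000000000
Term 1 = -22.5300 * 1.0000000000 * 0.3813797126 * 0.1800 / (2 * 1.0000000000) = -0.7733236432
Term 2 = -0.0280 * 22.3100 * 0.9723883668 * 0.5477864728 = -0.3327427944
Term 3 = 0 (no dividend yield, q = 0)
Theta = -0.7733236432 + (-0.3327427944) + (0.0000000000) = -1.106066

Answer: Theta = -1.106066


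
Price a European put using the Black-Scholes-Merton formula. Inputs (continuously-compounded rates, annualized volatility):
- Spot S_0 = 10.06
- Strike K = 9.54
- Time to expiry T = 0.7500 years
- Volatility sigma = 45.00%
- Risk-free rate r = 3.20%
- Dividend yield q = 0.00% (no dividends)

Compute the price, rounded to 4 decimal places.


Answer: Price = 1.1522

Derivation:
d1 = (ln(S/K) + (r - q + 0.5*sigma^2) * T) / (sigma * sqrt(T)) = 0.39262687
d2 = d1 - sigma * sqrt(T) = 0.00291544
exp(-rT) = 0.97628571; exp(-qT) = 1.00000000
P = K * exp(-rT) * N(-d2) - S_0 * exp(-qT) * N(-d1)
N(-d1) = 0.34729755; N(-d2) = 0.49883691
P = 9.5400 * 0.97628571 * 0.49883691 - 10.0600 * 1.00000000 * 0.34729755 = 1.1522


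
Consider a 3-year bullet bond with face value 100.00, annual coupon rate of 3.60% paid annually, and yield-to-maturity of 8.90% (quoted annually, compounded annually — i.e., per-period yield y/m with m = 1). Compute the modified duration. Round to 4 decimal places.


Answer: Modified duration = 2.6525

Derivation:
Coupon per period c = face * coupon_rate / m = 3.600000
Periods per year m = 1; per-period yield y/m = 0.089000
Number of cashflows N = 3
Cashflows (t years, CF_t, discount factor 1/(1+y/m)^(m*t), PV):
  t = 1.0000: CF_t = 3.600000, DF = 0.918274, PV = 3.305785
  t = 2.0000: CF_t = 3.600000, DF = 0.843226, PV = 3.035615
  t = 3.0000: CF_t = 103.600000, DF = 0.774313, PV = 80.218792
Price P = sum_t PV_t = 86.560192
First compute Macaulay numerator sum_t t * PV_t:
  t * PV_t at t = 1.0000: 3.305785
  t * PV_t at t = 2.0000: 6.071231
  t * PV_t at t = 3.0000: 240.656375
Macaulay duration D = 250.033391 / 86.560192 = 2.888549
Modified duration = D / (1 + y/m) = 2.888549 / (1 + 0.089000) = 2.652479


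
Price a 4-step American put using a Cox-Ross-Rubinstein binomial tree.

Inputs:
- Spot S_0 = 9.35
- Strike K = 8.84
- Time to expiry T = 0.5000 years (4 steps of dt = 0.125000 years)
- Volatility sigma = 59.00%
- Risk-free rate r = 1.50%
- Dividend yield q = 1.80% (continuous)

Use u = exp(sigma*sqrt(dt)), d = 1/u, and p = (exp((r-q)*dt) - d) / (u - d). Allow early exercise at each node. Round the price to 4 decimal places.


dt = T/N = 0.125000
u = exp(sigma*sqrt(dt)) = 1.231948; d = 1/u = 0.811723
p = (exp((r-q)*dt) - d) / (u - d) = 0.447147
Discount per step: exp(-r*dt) = 0.998127
Stock lattice S(k, i) with i counting down-moves:
  k=0: S(0,0) = 9.3500
  k=1: S(1,0) = 11.5187; S(1,1) = 7.5896
  k=2: S(2,0) = 14.1905; S(2,1) = 9.3500; S(2,2) = 6.1607
  k=3: S(3,0) = 17.4819; S(3,1) = 11.5187; S(3,2) = 7.5896; S(3,3) = 5.0007
  k=4: S(4,0) = 21.5368; S(4,1) = 14.1905; S(4,2) = 9.3500; S(4,3) = 6.1607; S(4,4) = 4.0592
Terminal payoffs V(N, i) = max(K - S_T, 0):
  V(4,0) = 0.000000; V(4,1) = 0.000000; V(4,2) = 0.000000; V(4,3) = 2.679344; V(4,4) = 4.780782
Backward induction: V(k, i) = exp(-r*dt) * [p * V(k+1, i) + (1-p) * V(k+1, i+1)]; then take max(V_cont, immediate exercise) for American.
  V(3,0) = exp(-r*dt) * [p*0.000000 + (1-p)*0.000000] = 0.000000; exercise = 0.000000; V(3,0) = max -> 0.000000
  V(3,1) = exp(-r*dt) * [p*0.000000 + (1-p)*0.000000] = 0.000000; exercise = 0.000000; V(3,1) = max -> 0.000000
  V(3,2) = exp(-r*dt) * [p*0.000000 + (1-p)*2.679344] = 1.478508; exercise = 1.250393; V(3,2) = max -> 1.478508
  V(3,3) = exp(-r*dt) * [p*2.679344 + (1-p)*4.780782] = 3.833935; exercise = 3.839255; V(3,3) = max -> 3.839255
  V(2,0) = exp(-r*dt) * [p*0.000000 + (1-p)*0.000000] = 0.000000; exercise = 0.000000; V(2,0) = max -> 0.000000
  V(2,1) = exp(-r*dt) * [p*0.000000 + (1-p)*1.478508] = 0.815867; exercise = 0.000000; V(2,1) = max -> 0.815867
  V(2,2) = exp(-r*dt) * [p*1.478508 + (1-p)*3.839255] = 2.778440; exercise = 2.679344; V(2,2) = max -> 2.778440
  V(1,0) = exp(-r*dt) * [p*0.000000 + (1-p)*0.815867] = 0.450209; exercise = 0.000000; V(1,0) = max -> 0.450209
  V(1,1) = exp(-r*dt) * [p*0.815867 + (1-p)*2.778440] = 1.897321; exercise = 1.250393; V(1,1) = max -> 1.897321
  V(0,0) = exp(-r*dt) * [p*0.450209 + (1-p)*1.897321] = 1.247907; exercise = 0.000000; V(0,0) = max -> 1.247907

Answer: Price = V(0,0) = 1.2479


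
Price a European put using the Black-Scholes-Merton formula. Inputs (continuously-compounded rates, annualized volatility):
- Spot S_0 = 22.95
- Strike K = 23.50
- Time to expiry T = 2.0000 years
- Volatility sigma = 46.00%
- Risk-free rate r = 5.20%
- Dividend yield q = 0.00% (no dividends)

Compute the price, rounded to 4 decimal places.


Answer: Price = 4.7826

Derivation:
d1 = (ln(S/K) + (r - q + 0.5*sigma^2) * T) / (sigma * sqrt(T)) = 0.44873229
d2 = d1 - sigma * sqrt(T) = -0.20180595
exp(-rT) = 0.90122530; exp(-qT) = 1.00000000
P = K * exp(-rT) * N(-d2) - S_0 * exp(-qT) * N(-d1)
N(-d1) = 0.32681239; N(-d2) = 0.57996578
P = 23.5000 * 0.90122530 * 0.57996578 - 22.9500 * 1.00000000 * 0.32681239 = 4.7826


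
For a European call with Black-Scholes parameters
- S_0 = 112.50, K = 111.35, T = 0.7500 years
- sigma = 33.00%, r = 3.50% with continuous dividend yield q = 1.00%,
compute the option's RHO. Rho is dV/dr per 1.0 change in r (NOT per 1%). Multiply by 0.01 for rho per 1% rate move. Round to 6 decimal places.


d1 = 0.2444547506; d2 = -0.0413336327
phi(d1) = 0.3871985781; exp(-qT) = 0.9925280548; exp(-rT) = 0.9740915363
N(d2) = 0.4835149605
Rho = K*T*exp(-rT)*N(d2) = 111.3500 * 0.7500 * 0.9740915363 * 0.4835149605 = 39.333371

Answer: Rho = 39.333371


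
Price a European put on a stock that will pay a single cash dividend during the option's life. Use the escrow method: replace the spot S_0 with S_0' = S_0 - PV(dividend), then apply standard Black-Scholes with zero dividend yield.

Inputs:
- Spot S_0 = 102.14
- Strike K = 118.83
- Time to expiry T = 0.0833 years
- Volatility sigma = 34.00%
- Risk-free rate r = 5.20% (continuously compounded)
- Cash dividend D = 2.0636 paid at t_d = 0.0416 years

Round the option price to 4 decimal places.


PV(D) = D * exp(-r * t_d) = 2.0636 * 0.99783914 = 2.05914085
S_0' = S_0 - PV(D) = 102.1400 - 2.05914085 = 100.08085915
d1 = (ln(S_0'/K) + (r + sigma^2/2)*T) / (sigma*sqrt(T)) = -1.65667229
d2 = d1 - sigma*sqrt(T) = -1.75480221
exp(-rT) = 0.99567777
N(-d1) = 0.95120713; N(-d2) = 0.96035343
P = K * exp(-rT) * N(-d2) - S_0' * N(-d1) = 118.8300 * 0.99567777 * 0.96035343 - 100.08085915 * 0.95120713 = 18.4279

Answer: Price = 18.4279


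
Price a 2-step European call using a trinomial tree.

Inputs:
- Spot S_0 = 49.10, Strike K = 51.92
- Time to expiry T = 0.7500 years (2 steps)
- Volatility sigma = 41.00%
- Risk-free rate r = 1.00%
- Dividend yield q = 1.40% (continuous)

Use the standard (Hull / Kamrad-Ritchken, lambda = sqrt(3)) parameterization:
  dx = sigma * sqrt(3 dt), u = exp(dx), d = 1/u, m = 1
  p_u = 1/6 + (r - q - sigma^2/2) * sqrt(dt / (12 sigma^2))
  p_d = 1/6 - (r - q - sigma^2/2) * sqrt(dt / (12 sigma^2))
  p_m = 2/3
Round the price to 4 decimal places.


dt = T/N = 0.375000; dx = sigma*sqrt(3*dt) = 0.434871
u = exp(dx) = 1.544763; d = 1/u = 0.647348
p_u = 0.128703, p_m = 0.666667, p_d = 0.204631
Discount per step: exp(-r*dt) = 0.996257
Stock lattice S(k, j) with j the centered position index:
  k=0: S(0,+0) = 49.1000
  k=1: S(1,-1) = 31.7848; S(1,+0) = 49.1000; S(1,+1) = 75.8479
  k=2: S(2,-2) = 20.5758; S(2,-1) = 31.7848; S(2,+0) = 49.1000; S(2,+1) = 75.8479; S(2,+2) = 117.1670
Terminal payoffs V(N, j) = max(S_T - K, 0):
  V(2,-2) = 0.000000; V(2,-1) = 0.000000; V(2,+0) = 0.000000; V(2,+1) = 23.927876; V(2,+2) = 65.247013
Backward induction: V(k, j) = exp(-r*dt) * [p_u * V(k+1, j+1) + p_m * V(k+1, j) + p_d * V(k+1, j-1)]
  V(1,-1) = exp(-r*dt) * [p_u*0.000000 + p_m*0.000000 + p_d*0.000000] = 0.000000
  V(1,+0) = exp(-r*dt) * [p_u*23.927876 + p_m*0.000000 + p_d*0.000000] = 3.068058
  V(1,+1) = exp(-r*dt) * [p_u*65.247013 + p_m*23.927876 + p_d*0.000000] = 24.258251
  V(0,+0) = exp(-r*dt) * [p_u*24.258251 + p_m*3.068058 + p_d*0.000000] = 5.148135

Answer: Price = V(0,0) = 5.1481


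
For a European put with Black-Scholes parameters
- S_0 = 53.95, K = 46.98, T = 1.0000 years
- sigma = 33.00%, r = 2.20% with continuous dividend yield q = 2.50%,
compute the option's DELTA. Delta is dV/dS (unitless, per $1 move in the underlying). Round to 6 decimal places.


d1 = 0.5751082196; d2 = 0.2451082196
phi(d1) = 0.3381339145; exp(-qT) = 0.9753099120; exp(-rT) = 0.9782402351
N(-d1) = 0.2826090546
Delta = -exp(-qT) * N(-d1) = -0.9753099120 * 0.2826090546 = -0.275631

Answer: Delta = -0.275631


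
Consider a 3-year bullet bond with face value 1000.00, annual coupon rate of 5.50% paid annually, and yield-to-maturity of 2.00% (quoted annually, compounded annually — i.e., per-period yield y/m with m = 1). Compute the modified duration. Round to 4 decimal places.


Coupon per period c = face * coupon_rate / m = 55.000000
Periods per year m = 1; per-period yield y/m = 0.020000
Number of cashflows N = 3
Cashflows (t years, CF_t, discount factor 1/(1+y/m)^(m*t), PV):
  t = 1.0000: CF_t = 55.000000, DF = 0.980392, PV = 53.921569
  t = 2.0000: CF_t = 55.000000, DF = 0.961169, PV = 52.864283
  t = 3.0000: CF_t = 1055.000000, DF = 0.942322, PV = 994.150063
Price P = sum_t PV_t = 1100.935915
First compute Macaulay numerator sum_t t * PV_t:
  t * PV_t at t = 1.0000: 53.921569
  t * PV_t at t = 2.0000: 105.728566
  t * PV_t at t = 3.0000: 2982.450189
Macaulay duration D = 3142.100323 / 1100.935915 = 2.854027
Modified duration = D / (1 + y/m) = 2.854027 / (1 + 0.020000) = 2.798065

Answer: Modified duration = 2.7981


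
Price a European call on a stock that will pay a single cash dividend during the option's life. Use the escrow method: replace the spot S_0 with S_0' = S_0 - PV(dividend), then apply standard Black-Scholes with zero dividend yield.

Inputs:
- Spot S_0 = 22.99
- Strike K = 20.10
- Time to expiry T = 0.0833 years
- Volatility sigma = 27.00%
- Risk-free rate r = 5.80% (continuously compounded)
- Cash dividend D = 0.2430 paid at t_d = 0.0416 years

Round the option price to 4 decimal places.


PV(D) = D * exp(-r * t_d) = 0.2430 * 0.99759011 = 0.24241440
S_0' = S_0 - PV(D) = 22.9900 - 0.24241440 = 22.74758560
d1 = (ln(S_0'/K) + (r + sigma^2/2)*T) / (sigma*sqrt(T)) = 1.68885489
d2 = d1 - sigma*sqrt(T) = 1.61092820
exp(-rT) = 0.99518025
N(d1) = 0.95437638; N(d2) = 0.94640231
C = S_0' * N(d1) - K * exp(-rT) * N(d2) = 22.74758560 * 0.95437638 - 20.1000 * 0.99518025 * 0.94640231 = 2.7788

Answer: Price = 2.7788


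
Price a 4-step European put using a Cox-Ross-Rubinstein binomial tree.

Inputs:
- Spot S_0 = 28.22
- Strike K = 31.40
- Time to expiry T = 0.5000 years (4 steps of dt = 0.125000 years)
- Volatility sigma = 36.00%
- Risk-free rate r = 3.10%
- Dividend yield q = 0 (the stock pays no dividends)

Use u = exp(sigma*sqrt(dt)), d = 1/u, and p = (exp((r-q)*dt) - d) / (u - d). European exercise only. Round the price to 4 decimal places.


dt = T/N = 0.125000
u = exp(sigma*sqrt(dt)) = 1.135734; d = 1/u = 0.880488
p = (exp((r-q)*dt) - d) / (u - d) = 0.483434
Discount per step: exp(-r*dt) = 0.996132
Stock lattice S(k, i) with i counting down-moves:
  k=0: S(0,0) = 28.2200
  k=1: S(1,0) = 32.0504; S(1,1) = 24.8474
  k=2: S(2,0) = 36.4008; S(2,1) = 28.2200; S(2,2) = 21.8778
  k=3: S(3,0) = 41.3416; S(3,1) = 32.0504; S(3,2) = 24.8474; S(3,3) = 19.2631
  k=4: S(4,0) = 46.9530; S(4,1) = 36.4008; S(4,2) = 28.2200; S(4,3) = 21.8778; S(4,4) = 16.9610
Terminal payoffs V(N, i) = max(K - S_T, 0):
  V(4,0) = 0.000000; V(4,1) = 0.000000; V(4,2) = 3.180000; V(4,3) = 9.522198; V(4,4) = 14.439043
Backward induction: V(k, i) = exp(-r*dt) * [p * V(k+1, i) + (1-p) * V(k+1, i+1)].
  V(3,0) = exp(-r*dt) * [p*0.000000 + (1-p)*0.000000] = 0.000000
  V(3,1) = exp(-r*dt) * [p*0.000000 + (1-p)*3.180000] = 1.636327
  V(3,2) = exp(-r*dt) * [p*3.180000 + (1-p)*9.522198] = 6.431195
  V(3,3) = exp(-r*dt) * [p*9.522198 + (1-p)*14.439043] = 12.015423
  V(2,0) = exp(-r*dt) * [p*0.000000 + (1-p)*1.636327] = 0.842002
  V(2,1) = exp(-r*dt) * [p*1.636327 + (1-p)*6.431195] = 4.097285
  V(2,2) = exp(-r*dt) * [p*6.431195 + (1-p)*12.015423] = 9.279789
  V(1,0) = exp(-r*dt) * [p*0.842002 + (1-p)*4.097285] = 2.513811
  V(1,1) = exp(-r*dt) * [p*4.097285 + (1-p)*9.279789] = 6.748191
  V(0,0) = exp(-r*dt) * [p*2.513811 + (1-p)*6.748191] = 4.682966

Answer: Price = V(0,0) = 4.6830


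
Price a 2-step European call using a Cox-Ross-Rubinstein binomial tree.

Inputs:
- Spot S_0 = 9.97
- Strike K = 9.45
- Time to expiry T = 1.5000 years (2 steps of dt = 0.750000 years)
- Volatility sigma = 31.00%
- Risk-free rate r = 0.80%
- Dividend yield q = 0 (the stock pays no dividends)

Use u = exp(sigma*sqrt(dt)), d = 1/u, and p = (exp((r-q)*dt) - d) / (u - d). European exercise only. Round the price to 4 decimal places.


Answer: Price = V(0,0) = 1.7377

Derivation:
dt = T/N = 0.750000
u = exp(sigma*sqrt(dt)) = 1.307959; d = 1/u = 0.764550
p = (exp((r-q)*dt) - d) / (u - d) = 0.444358
Discount per step: exp(-r*dt) = 0.994018
Stock lattice S(k, i) with i counting down-moves:
  k=0: S(0,0) = 9.9700
  k=1: S(1,0) = 13.0404; S(1,1) = 7.6226
  k=2: S(2,0) = 17.0562; S(2,1) = 9.9700; S(2,2) = 5.8278
Terminal payoffs V(N, i) = max(S_T - K, 0):
  V(2,0) = 7.606244; V(2,1) = 0.520000; V(2,2) = 0.000000
Backward induction: V(k, i) = exp(-r*dt) * [p * V(k+1, i) + (1-p) * V(k+1, i+1)].
  V(1,0) = exp(-r*dt) * [p*7.606244 + (1-p)*0.520000] = 3.646881
  V(1,1) = exp(-r*dt) * [p*0.520000 + (1-p)*0.000000] = 0.229684
  V(0,0) = exp(-r*dt) * [p*3.646881 + (1-p)*0.229684] = 1.737685


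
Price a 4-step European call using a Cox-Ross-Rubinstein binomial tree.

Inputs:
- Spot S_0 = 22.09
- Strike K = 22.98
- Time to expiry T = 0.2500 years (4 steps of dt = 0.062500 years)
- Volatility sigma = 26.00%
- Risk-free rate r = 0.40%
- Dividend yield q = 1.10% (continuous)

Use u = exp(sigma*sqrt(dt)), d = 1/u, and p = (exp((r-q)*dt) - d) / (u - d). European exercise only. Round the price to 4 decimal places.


dt = T/N = 0.062500
u = exp(sigma*sqrt(dt)) = 1.067159; d = 1/u = 0.937067
p = (exp((r-q)*dt) - d) / (u - d) = 0.480393
Discount per step: exp(-r*dt) = 0.999750
Stock lattice S(k, i) with i counting down-moves:
  k=0: S(0,0) = 22.0900
  k=1: S(1,0) = 23.5735; S(1,1) = 20.6998
  k=2: S(2,0) = 25.1567; S(2,1) = 22.0900; S(2,2) = 19.3971
  k=3: S(3,0) = 26.8462; S(3,1) = 23.5735; S(3,2) = 20.6998; S(3,3) = 18.1764
  k=4: S(4,0) = 28.6492; S(4,1) = 25.1567; S(4,2) = 22.0900; S(4,3) = 19.3971; S(4,4) = 17.0325
Terminal payoffs V(N, i) = max(S_T - K, 0):
  V(4,0) = 5.669186; V(4,1) = 2.176719; V(4,2) = 0.000000; V(4,3) = 0.000000; V(4,4) = 0.000000
Backward induction: V(k, i) = exp(-r*dt) * [p * V(k+1, i) + (1-p) * V(k+1, i+1)].
  V(3,0) = exp(-r*dt) * [p*5.669186 + (1-p)*2.176719] = 3.853514
  V(3,1) = exp(-r*dt) * [p*2.176719 + (1-p)*0.000000] = 1.045420
  V(3,2) = exp(-r*dt) * [p*0.000000 + (1-p)*0.000000] = 0.000000
  V(3,3) = exp(-r*dt) * [p*0.000000 + (1-p)*0.000000] = 0.000000
  V(2,0) = exp(-r*dt) * [p*3.853514 + (1-p)*1.045420] = 2.393811
  V(2,1) = exp(-r*dt) * [p*1.045420 + (1-p)*0.000000] = 0.502087
  V(2,2) = exp(-r*dt) * [p*0.000000 + (1-p)*0.000000] = 0.000000
  V(1,0) = exp(-r*dt) * [p*2.393811 + (1-p)*0.502087] = 1.410506
  V(1,1) = exp(-r*dt) * [p*0.502087 + (1-p)*0.000000] = 0.241139
  V(0,0) = exp(-r*dt) * [p*1.410506 + (1-p)*0.241139] = 0.802695

Answer: Price = V(0,0) = 0.8027


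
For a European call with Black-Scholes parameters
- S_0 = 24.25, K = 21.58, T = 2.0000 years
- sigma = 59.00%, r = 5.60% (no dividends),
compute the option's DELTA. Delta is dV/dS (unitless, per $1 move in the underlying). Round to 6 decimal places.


Answer: Delta = 0.755288

Derivation:
d1 = 0.6912264303; d2 = -0.1431595715
phi(d1) = 0.3141654496; exp(-qT) = 1.0000000000; exp(-rT) = 0.8940442575
N(d1) = 0.7552883716
Delta = exp(-qT) * N(d1) = 1.0000000000 * 0.7552883716 = 0.755288


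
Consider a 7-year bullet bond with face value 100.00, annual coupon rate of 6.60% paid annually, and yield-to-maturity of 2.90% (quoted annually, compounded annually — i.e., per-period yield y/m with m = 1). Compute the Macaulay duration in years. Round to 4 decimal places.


Coupon per period c = face * coupon_rate / m = 6.600000
Periods per year m = 1; per-period yield y/m = 0.029000
Number of cashflows N = 7
Cashflows (t years, CF_t, discount factor 1/(1+y/m)^(m*t), PV):
  t = 1.0000: CF_t = 6.600000, DF = 0.971817, PV = 6.413994
  t = 2.0000: CF_t = 6.600000, DF = 0.944429, PV = 6.233230
  t = 3.0000: CF_t = 6.600000, DF = 0.917812, PV = 6.057561
  t = 4.0000: CF_t = 6.600000, DF = 0.891946, PV = 5.886843
  t = 5.0000: CF_t = 6.600000, DF = 0.866808, PV = 5.720936
  t = 6.0000: CF_t = 6.600000, DF = 0.842379, PV = 5.559704
  t = 7.0000: CF_t = 106.600000, DF = 0.818639, PV = 87.266907
Price P = sum_t PV_t = 123.139175
Macaulay numerator sum_t t * PV_t:
  t * PV_t at t = 1.0000: 6.413994
  t * PV_t at t = 2.0000: 12.466461
  t * PV_t at t = 3.0000: 18.172684
  t * PV_t at t = 4.0000: 23.547371
  t * PV_t at t = 5.0000: 28.604678
  t * PV_t at t = 6.0000: 33.358225
  t * PV_t at t = 7.0000: 610.868346
Macaulay duration D = (sum_t t * PV_t) / P = 733.431759 / 123.139175 = 5.956120

Answer: Macaulay duration = 5.9561 years


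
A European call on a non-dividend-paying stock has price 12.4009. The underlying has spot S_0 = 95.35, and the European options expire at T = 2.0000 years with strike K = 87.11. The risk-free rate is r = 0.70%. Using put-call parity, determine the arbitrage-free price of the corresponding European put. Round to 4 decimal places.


Answer: Put price = 2.9499

Derivation:
Put-call parity: C - P = S_0 * exp(-qT) - K * exp(-rT).
S_0 * exp(-qT) = 95.3500 * 1.00000000 = 95.35000000
K * exp(-rT) = 87.1100 * 0.98609754 = 85.89895708
P = C - S*exp(-qT) + K*exp(-rT)
P = 12.4009 - 95.35000000 + 85.89895708 = 2.9499


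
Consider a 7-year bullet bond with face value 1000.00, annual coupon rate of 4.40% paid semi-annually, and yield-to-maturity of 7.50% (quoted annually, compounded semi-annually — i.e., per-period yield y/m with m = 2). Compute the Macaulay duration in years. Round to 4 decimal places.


Answer: Macaulay duration = 5.9944 years

Derivation:
Coupon per period c = face * coupon_rate / m = 22.000000
Periods per year m = 2; per-period yield y/m = 0.037500
Number of cashflows N = 14
Cashflows (t years, CF_t, discount factor 1/(1+y/m)^(m*t), PV):
  t = 0.5000: CF_t = 22.000000, DF = 0.963855, PV = 21.204819
  t = 1.0000: CF_t = 22.000000, DF = 0.929017, PV = 20.438380
  t = 1.5000: CF_t = 22.000000, DF = 0.895438, PV = 19.699643
  t = 2.0000: CF_t = 22.000000, DF = 0.863073, PV = 18.987608
  t = 2.5000: CF_t = 22.000000, DF = 0.831878, PV = 18.301309
  t = 3.0000: CF_t = 22.000000, DF = 0.801810, PV = 17.639816
  t = 3.5000: CF_t = 22.000000, DF = 0.772829, PV = 17.002232
  t = 4.0000: CF_t = 22.000000, DF = 0.744895, PV = 16.387694
  t = 4.5000: CF_t = 22.000000, DF = 0.717971, PV = 15.795367
  t = 5.0000: CF_t = 22.000000, DF = 0.692020, PV = 15.224451
  t = 5.5000: CF_t = 22.000000, DF = 0.667008, PV = 14.674169
  t = 6.0000: CF_t = 22.000000, DF = 0.642899, PV = 14.143778
  t = 6.5000: CF_t = 22.000000, DF = 0.619662, PV = 13.632557
  t = 7.0000: CF_t = 1022.000000, DF = 0.597264, PV = 610.404070
Price P = sum_t PV_t = 833.535892
Macaulay numerator sum_t t * PV_t:
  t * PV_t at t = 0.5000: 10.602410
  t * PV_t at t = 1.0000: 20.438380
  t * PV_t at t = 1.5000: 29.549465
  t * PV_t at t = 2.0000: 37.975216
  t * PV_t at t = 2.5000: 45.753273
  t * PV_t at t = 3.0000: 52.919448
  t * PV_t at t = 3.5000: 59.507813
  t * PV_t at t = 4.0000: 65.550775
  t * PV_t at t = 4.5000: 71.079153
  t * PV_t at t = 5.0000: 76.122253
  t * PV_t at t = 5.5000: 80.707930
  t * PV_t at t = 6.0000: 84.862665
  t * PV_t at t = 6.5000: 88.611618
  t * PV_t at t = 7.0000: 4272.828487
Macaulay duration D = (sum_t t * PV_t) / P = 4996.508886 / 833.535892 = 5.994354
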